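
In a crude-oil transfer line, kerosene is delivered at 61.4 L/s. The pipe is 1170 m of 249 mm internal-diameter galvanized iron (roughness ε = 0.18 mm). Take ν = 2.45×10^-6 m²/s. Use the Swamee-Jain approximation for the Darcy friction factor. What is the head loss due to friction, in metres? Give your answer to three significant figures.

h_f ≈ 7.92 m

V = 4Q/(πD²) = 4·0.0614/(π·0.249²) = 1.261 m/s
Re = VD/ν = 1.261·0.249/2.45×10^-6 = 1.28×10^5 → turbulent
ε/D = 0.18/249 = 7.23×10^-4
Swamee-Jain: f = 0.02079
h_f = f(L/D)V²/(2g) = 0.02079·(1170/0.249)·1.261²/(2·9.81) = 7.916 m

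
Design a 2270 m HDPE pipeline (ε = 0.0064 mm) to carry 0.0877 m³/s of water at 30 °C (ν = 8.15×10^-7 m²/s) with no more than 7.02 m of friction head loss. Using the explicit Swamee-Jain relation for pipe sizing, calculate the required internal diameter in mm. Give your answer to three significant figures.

Swamee-Jain (Type III): D = 0.66·[ε^1.25·(LQ²/(gh_f))^4.75 + ν·Q^9.4·(L/(gh_f))^5.2]^0.04
LQ²/(gh_f) = 0.2535; L/(gh_f) = 32.96
Term 1 = ε^1.25·(…)^4.75 = 4.75×10^-10; Term 2 = ν·Q^9.4·(…)^5.2 = 7.40×10^-9
D = 0.66·(4.75×10^-10 + 7.40×10^-9)^0.04 = 0.3129 m = 313 mm
Check: V = 1.14 m/s, Re = 4.38×10^5, f = 0.01370, h_f = 6.59 m ≈ 7.02 m ✓

D ≈ 313 mm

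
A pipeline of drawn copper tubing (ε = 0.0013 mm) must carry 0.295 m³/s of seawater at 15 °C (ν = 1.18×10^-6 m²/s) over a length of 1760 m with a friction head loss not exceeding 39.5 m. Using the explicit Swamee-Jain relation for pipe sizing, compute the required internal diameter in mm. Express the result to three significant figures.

D ≈ 331 mm

Swamee-Jain (Type III): D = 0.66·[ε^1.25·(LQ²/(gh_f))^4.75 + ν·Q^9.4·(L/(gh_f))^5.2]^0.04
LQ²/(gh_f) = 0.3953; L/(gh_f) = 4.542
Term 1 = ε^1.25·(…)^4.75 = 5.34×10^-10; Term 2 = ν·Q^9.4·(…)^5.2 = 3.21×10^-8
D = 0.66·(5.34×10^-10 + 3.21×10^-8)^0.04 = 0.3312 m = 331 mm
Check: V = 3.42 m/s, Re = 9.61×10^5, f = 0.01178, h_f = 37.4 m ≈ 39.5 m ✓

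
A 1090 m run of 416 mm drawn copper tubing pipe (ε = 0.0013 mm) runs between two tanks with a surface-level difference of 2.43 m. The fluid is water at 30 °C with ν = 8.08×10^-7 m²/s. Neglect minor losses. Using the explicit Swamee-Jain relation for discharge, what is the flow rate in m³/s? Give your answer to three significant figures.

Q ≈ 0.163 m³/s

Swamee-Jain (Type II): Q = -0.965·√(gD⁵h_f/L)·ln[ε/(3.7D) + √(3.17ν²L/(gD³h_f))]
√(gD⁵h_f/L) = √(9.81·0.416⁵·2.43/1090) = 0.01651
ε/(3.7D) = 8.45×10^-7; √(3.17ν²L/(gD³h_f)) = 3.63×10^-5
Q = -0.965·0.01651·ln(3.710×10^-5) = 0.1625 m³/s
Check: V = 1.20 m/s, Re = 6.16×10^5, f = 0.01267, h_f = 2.42 m ≈ 2.43 m ✓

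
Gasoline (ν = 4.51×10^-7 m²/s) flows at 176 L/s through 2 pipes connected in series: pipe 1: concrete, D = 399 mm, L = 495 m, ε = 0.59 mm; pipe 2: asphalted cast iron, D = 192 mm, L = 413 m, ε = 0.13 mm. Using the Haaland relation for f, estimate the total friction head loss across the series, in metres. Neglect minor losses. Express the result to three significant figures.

H ≈ 75.9 m

Pipe 1: V = 1.408 m/s, Re = 1.25×10^6, ε/D = 0.00148, f = 0.02185, h_1 = f(L/D)V²/2g = 2.738 m
Pipe 2: V = 6.079 m/s, Re = 2.59×10^6, ε/D = 6.77×10^-4, f = 0.01807, h_2 = f(L/D)V²/2g = 73.21 m
Series → Q common, losses add: H = Σh = 75.95 m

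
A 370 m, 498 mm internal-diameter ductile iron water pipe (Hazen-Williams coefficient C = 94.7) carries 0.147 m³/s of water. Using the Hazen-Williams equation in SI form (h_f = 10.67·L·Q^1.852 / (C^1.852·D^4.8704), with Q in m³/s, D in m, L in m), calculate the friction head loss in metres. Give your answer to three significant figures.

h_f = 10.67·370·0.147^1.852 / (94.7^1.852·0.498^4.8704) = 0.7390 m

h_f ≈ 0.739 m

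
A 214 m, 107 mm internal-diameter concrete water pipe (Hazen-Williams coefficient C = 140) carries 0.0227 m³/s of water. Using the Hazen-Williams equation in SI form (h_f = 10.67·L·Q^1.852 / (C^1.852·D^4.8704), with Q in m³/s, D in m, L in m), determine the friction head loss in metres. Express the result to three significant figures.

h_f = 10.67·214·0.0227^1.852 / (140^1.852·0.107^4.8704) = 11.66 m

h_f ≈ 11.7 m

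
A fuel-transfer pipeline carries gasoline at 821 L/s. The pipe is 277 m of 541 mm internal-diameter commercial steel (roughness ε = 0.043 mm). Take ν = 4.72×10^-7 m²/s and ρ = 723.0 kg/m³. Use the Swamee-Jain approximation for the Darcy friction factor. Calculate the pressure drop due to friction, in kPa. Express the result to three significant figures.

V = 4Q/(πD²) = 4·0.821/(π·0.541²) = 3.572 m/s
Re = VD/ν = 3.572·0.541/4.72×10^-7 = 4.09×10^6 → turbulent
ε/D = 0.043/541 = 7.95×10^-5
Swamee-Jain: f = 0.01205
h_f = f(L/D)V²/(2g) = 0.01205·(277/0.541)·3.572²/(2·9.81) = 4.012 m
Δp = ρg·h_f = 723.0·9.81·4.012 = 28.46 kPa

Δp ≈ 28.5 kPa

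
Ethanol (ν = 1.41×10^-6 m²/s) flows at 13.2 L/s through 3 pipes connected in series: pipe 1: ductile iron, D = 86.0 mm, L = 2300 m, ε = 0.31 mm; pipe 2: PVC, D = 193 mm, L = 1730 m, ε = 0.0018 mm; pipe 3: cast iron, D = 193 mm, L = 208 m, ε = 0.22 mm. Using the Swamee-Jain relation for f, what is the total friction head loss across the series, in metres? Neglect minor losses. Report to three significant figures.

Pipe 1: V = 2.272 m/s, Re = 1.39×10^5, ε/D = 0.00360, f = 0.02863, h_1 = f(L/D)V²/2g = 201.5 m
Pipe 2: V = 0.4512 m/s, Re = 6.18×10^4, ε/D = 9.33×10^-6, f = 0.01985, h_2 = f(L/D)V²/2g = 1.846 m
Pipe 3: V = 0.4512 m/s, Re = 6.18×10^4, ε/D = 0.00114, f = 0.02396, h_3 = f(L/D)V²/2g = 0.2679 m
Series → Q common, losses add: H = Σh = 203.7 m

H ≈ 204 m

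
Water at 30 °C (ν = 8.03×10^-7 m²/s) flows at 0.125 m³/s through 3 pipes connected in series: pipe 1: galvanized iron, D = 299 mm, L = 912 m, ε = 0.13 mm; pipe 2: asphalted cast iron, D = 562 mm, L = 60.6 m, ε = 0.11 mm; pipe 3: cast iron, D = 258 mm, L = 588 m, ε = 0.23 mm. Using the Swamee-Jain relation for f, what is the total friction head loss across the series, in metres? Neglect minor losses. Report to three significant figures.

H ≈ 21.5 m

Pipe 1: V = 1.780 m/s, Re = 6.63×10^5, ε/D = 4.35×10^-4, f = 0.01711, h_1 = f(L/D)V²/2g = 8.431 m
Pipe 2: V = 0.5039 m/s, Re = 3.53×10^5, ε/D = 1.96×10^-4, f = 0.01599, h_2 = f(L/D)V²/2g = 0.02232 m
Pipe 3: V = 2.391 m/s, Re = 7.68×10^5, ε/D = 8.91×10^-4, f = 0.01963, h_3 = f(L/D)V²/2g = 13.04 m
Series → Q common, losses add: H = Σh = 21.49 m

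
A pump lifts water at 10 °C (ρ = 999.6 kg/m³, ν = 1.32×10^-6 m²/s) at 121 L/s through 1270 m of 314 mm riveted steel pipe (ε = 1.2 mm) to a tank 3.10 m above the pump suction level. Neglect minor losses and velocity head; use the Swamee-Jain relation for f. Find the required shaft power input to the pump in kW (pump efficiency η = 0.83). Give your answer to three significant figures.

V = 4Q/(πD²) = 1.563 m/s; Re = 3.72×10^5; ε/D = 0.00382; f = 0.02847
h_f = f(L/D)V²/2g = 14.33 m
Total head H = z + h_f = 3.10 + 14.33 = 17.43 m
P_hyd = ρgQH = 999.6·9.81·0.121·17.43 = 20.68 kW
P_shaft = P_hyd/η = 20.68/0.83 = 24.92 kW

P_shaft ≈ 24.9 kW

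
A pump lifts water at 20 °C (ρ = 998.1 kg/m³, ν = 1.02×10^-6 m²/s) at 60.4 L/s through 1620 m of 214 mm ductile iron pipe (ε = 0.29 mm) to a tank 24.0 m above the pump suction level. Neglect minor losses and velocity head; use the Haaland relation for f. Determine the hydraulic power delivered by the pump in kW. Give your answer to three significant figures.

P_hyd ≈ 28.2 kW

V = 4Q/(πD²) = 1.679 m/s; Re = 3.52×10^5; ε/D = 0.00136; f = 0.02181
h_f = f(L/D)V²/2g = 23.73 m
Total head H = z + h_f = 24.0 + 23.73 = 47.73 m
P_hyd = ρgQH = 998.1·9.81·0.0604·47.73 = 28.23 kW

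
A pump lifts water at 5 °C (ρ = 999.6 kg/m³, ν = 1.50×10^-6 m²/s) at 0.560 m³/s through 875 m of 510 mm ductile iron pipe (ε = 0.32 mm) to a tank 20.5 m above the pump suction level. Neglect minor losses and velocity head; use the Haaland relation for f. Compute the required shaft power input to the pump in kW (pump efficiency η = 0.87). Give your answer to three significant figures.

P_shaft ≈ 204 kW

V = 4Q/(πD²) = 2.741 m/s; Re = 9.32×10^5; ε/D = 6.27×10^-4; f = 0.01802
h_f = f(L/D)V²/2g = 11.84 m
Total head H = z + h_f = 20.5 + 11.84 = 32.34 m
P_hyd = ρgQH = 999.6·9.81·0.560·32.34 = 177.6 kW
P_shaft = P_hyd/η = 177.6/0.87 = 204.1 kW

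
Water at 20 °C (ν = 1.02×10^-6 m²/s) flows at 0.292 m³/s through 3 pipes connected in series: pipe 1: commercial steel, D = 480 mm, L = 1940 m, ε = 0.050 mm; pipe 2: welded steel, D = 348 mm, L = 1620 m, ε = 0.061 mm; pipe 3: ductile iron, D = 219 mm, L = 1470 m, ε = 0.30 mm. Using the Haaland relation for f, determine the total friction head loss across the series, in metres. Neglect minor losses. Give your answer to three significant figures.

H ≈ 479 m

Pipe 1: V = 1.614 m/s, Re = 7.59×10^5, ε/D = 1.04×10^-4, f = 0.01371, h_1 = f(L/D)V²/2g = 7.352 m
Pipe 2: V = 3.070 m/s, Re = 1.05×10^6, ε/D = 1.75×10^-4, f = 0.01428, h_2 = f(L/D)V²/2g = 31.93 m
Pipe 3: V = 7.752 m/s, Re = 1.66×10^6, ε/D = 0.00137, f = 0.02140, h_3 = f(L/D)V²/2g = 440.0 m
Series → Q common, losses add: H = Σh = 479.3 m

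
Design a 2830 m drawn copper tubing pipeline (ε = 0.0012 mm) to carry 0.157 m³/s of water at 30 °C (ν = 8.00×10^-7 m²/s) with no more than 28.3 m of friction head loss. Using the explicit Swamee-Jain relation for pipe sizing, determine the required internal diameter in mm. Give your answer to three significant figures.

Swamee-Jain (Type III): D = 0.66·[ε^1.25·(LQ²/(gh_f))^4.75 + ν·Q^9.4·(L/(gh_f))^5.2]^0.04
LQ²/(gh_f) = 0.2513; L/(gh_f) = 10.19
Term 1 = ε^1.25·(…)^4.75 = 5.62×10^-11; Term 2 = ν·Q^9.4·(…)^5.2 = 3.87×10^-9
D = 0.66·(5.62×10^-11 + 3.87×10^-9)^0.04 = 0.3043 m = 304 mm
Check: V = 2.16 m/s, Re = 8.21×10^5, f = 0.01209, h_f = 26.7 m ≈ 28.3 m ✓

D ≈ 304 mm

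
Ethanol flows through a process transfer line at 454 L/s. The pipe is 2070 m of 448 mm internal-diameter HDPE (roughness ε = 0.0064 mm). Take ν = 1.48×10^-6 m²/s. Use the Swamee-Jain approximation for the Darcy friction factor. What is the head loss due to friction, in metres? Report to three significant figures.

V = 4Q/(πD²) = 4·0.454/(π·0.448²) = 2.880 m/s
Re = VD/ν = 2.880·0.448/1.48×10^-6 = 8.72×10^5 → turbulent
ε/D = 0.0064/448 = 1.43×10^-5
Swamee-Jain: f = 0.01220
h_f = f(L/D)V²/(2g) = 0.01220·(2070/0.448)·2.880²/(2·9.81) = 23.83 m

h_f ≈ 23.8 m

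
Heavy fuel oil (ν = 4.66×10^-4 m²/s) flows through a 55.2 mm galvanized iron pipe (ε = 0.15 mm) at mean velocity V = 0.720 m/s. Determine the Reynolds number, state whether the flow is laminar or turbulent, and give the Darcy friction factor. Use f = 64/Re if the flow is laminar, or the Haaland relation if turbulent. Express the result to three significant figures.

Re = VD/ν = 0.7200·0.0552/4.66×10^-4 = 85.3
Re < 2300 → laminar → f = 64/Re = 0.7504

Re ≈ 85.3; laminar; f = 64/Re ≈ 0.750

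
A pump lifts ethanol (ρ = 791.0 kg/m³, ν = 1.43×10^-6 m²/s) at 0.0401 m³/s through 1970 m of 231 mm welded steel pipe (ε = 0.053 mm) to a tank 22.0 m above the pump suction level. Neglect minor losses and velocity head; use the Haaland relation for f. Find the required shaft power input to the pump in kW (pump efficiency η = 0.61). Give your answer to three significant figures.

P_shaft ≈ 14.8 kW

V = 4Q/(πD²) = 0.9568 m/s; Re = 1.55×10^5; ε/D = 2.29×10^-4; f = 0.01766
h_f = f(L/D)V²/2g = 7.028 m
Total head H = z + h_f = 22.0 + 7.028 = 29.03 m
P_hyd = ρgQH = 791.0·9.81·0.0401·29.03 = 9.032 kW
P_shaft = P_hyd/η = 9.032/0.61 = 14.81 kW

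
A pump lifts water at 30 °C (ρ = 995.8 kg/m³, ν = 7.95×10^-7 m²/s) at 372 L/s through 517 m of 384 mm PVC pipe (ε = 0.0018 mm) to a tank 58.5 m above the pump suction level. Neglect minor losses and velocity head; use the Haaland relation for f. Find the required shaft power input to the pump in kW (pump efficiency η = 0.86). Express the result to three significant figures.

P_shaft ≈ 280 kW

V = 4Q/(πD²) = 3.212 m/s; Re = 1.55×10^6; ε/D = 4.69×10^-6; f = 0.01088
h_f = f(L/D)V²/2g = 7.707 m
Total head H = z + h_f = 58.5 + 7.707 = 66.21 m
P_hyd = ρgQH = 995.8·9.81·0.372·66.21 = 240.6 kW
P_shaft = P_hyd/η = 240.6/0.86 = 279.8 kW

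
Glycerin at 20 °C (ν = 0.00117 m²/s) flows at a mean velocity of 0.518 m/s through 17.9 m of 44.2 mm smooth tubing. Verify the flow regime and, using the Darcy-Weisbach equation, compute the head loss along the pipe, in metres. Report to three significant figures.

Re = VD/ν = 0.518·0.04420/0.00117 = 19.6 → laminar (Re < 2300)
f = 64/Re = 3.270
h_f = f(L/D)V²/(2g) = 3.270·(17.9/0.04420)·0.518²/(2·9.81) = 18.11 m

h_f ≈ 18.1 m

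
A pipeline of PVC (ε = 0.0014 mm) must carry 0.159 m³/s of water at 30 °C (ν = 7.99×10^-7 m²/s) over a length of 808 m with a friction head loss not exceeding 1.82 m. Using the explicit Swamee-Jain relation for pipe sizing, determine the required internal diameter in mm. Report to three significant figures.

Swamee-Jain (Type III): D = 0.66·[ε^1.25·(LQ²/(gh_f))^4.75 + ν·Q^9.4·(L/(gh_f))^5.2]^0.04
LQ²/(gh_f) = 1.144; L/(gh_f) = 45.26
Term 1 = ε^1.25·(…)^4.75 = 9.13×10^-8; Term 2 = ν·Q^9.4·(…)^5.2 = 1.01×10^-5
D = 0.66·(9.13×10^-8 + 1.01×10^-5)^0.04 = 0.4168 m = 417 mm
Check: V = 1.17 m/s, Re = 6.08×10^5, f = 0.01271, h_f = 1.71 m ≈ 1.82 m ✓

D ≈ 417 mm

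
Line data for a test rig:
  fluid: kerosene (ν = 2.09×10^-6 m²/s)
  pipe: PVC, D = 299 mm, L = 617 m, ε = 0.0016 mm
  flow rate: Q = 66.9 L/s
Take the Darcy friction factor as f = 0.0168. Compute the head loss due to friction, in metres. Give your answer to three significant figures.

h_f ≈ 1.60 m

V = 4Q/(πD²) = 4·0.0669/(π·0.299²) = 0.9528 m/s
h_f = f(L/D)V²/(2g) = 0.01680·(617/0.299)·0.9528²/(2·9.81) = 1.604 m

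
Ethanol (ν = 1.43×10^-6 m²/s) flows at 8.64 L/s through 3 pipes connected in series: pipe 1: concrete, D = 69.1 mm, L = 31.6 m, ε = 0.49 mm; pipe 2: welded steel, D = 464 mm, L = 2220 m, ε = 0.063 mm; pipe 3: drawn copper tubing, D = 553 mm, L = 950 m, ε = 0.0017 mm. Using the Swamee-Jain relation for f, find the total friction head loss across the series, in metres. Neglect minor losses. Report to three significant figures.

H ≈ 4.32 m

Pipe 1: V = 2.304 m/s, Re = 1.11×10^5, ε/D = 0.00709, f = 0.03476, h_1 = f(L/D)V²/2g = 4.301 m
Pipe 2: V = 0.05110 m/s, Re = 1.66×10^4, ε/D = 1.36×10^-4, f = 0.02738, h_2 = f(L/D)V²/2g = 0.01743 m
Pipe 3: V = 0.03597 m/s, Re = 1.39×10^4, ε/D = 3.07×10^-6, f = 0.02835, h_3 = f(L/D)V²/2g = 0.003212 m
Series → Q common, losses add: H = Σh = 4.322 m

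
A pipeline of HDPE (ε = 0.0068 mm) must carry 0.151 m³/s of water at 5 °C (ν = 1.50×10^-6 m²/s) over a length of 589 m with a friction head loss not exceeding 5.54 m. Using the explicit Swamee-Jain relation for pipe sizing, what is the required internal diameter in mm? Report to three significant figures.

D ≈ 312 mm

Swamee-Jain (Type III): D = 0.66·[ε^1.25·(LQ²/(gh_f))^4.75 + ν·Q^9.4·(L/(gh_f))^5.2]^0.04
LQ²/(gh_f) = 0.2471; L/(gh_f) = 10.84
Term 1 = ε^1.25·(…)^4.75 = 4.54×10^-10; Term 2 = ν·Q^9.4·(…)^5.2 = 6.92×10^-9
D = 0.66·(4.54×10^-10 + 6.92×10^-9)^0.04 = 0.3121 m = 312 mm
Check: V = 1.97 m/s, Re = 4.11×10^5, f = 0.01387, h_f = 5.20 m ≈ 5.54 m ✓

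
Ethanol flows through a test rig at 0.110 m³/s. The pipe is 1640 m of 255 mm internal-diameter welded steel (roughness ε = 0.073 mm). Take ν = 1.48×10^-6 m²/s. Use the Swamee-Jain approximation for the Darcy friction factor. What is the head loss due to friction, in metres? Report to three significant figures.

V = 4Q/(πD²) = 4·0.110/(π·0.255²) = 2.154 m/s
Re = VD/ν = 2.154·0.255/1.48×10^-6 = 3.71×10^5 → turbulent
ε/D = 0.073/255 = 2.86×10^-4
Swamee-Jain: f = 0.01664
h_f = f(L/D)V²/(2g) = 0.01664·(1640/0.255)·2.154²/(2·9.81) = 25.31 m

h_f ≈ 25.3 m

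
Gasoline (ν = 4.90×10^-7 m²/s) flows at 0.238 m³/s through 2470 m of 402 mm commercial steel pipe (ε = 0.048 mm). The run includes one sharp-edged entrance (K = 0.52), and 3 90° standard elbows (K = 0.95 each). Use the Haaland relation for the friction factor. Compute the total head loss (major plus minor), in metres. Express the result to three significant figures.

H_L ≈ 15.2 m

V = 4Q/(πD²) = 1.875 m/s; V²/2g = 0.1792 m
Re = 1.54×10^6, ε/D = 1.19×10^-4 → f = 0.01324 (Haaland)
Major: h_f = f(L/D)·V²/2g = 0.01324·6144·0.1792 = 14.58 m
Minor: ΣK = 3.37; h_m = ΣK·V²/2g = 0.6039 m
Total H_L = 14.58 + 0.6039 = 15.18 m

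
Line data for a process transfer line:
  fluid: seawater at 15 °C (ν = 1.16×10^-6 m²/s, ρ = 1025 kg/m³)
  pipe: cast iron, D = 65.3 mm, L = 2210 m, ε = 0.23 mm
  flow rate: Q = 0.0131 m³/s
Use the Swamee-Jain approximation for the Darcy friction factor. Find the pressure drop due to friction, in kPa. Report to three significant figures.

Δp ≈ 7460 kPa

V = 4Q/(πD²) = 4·0.0131/(π·0.0653²) = 3.912 m/s
Re = VD/ν = 3.912·0.0653/1.16×10^-6 = 2.20×10^5 → turbulent
ε/D = 0.23/65.3 = 0.00352
Swamee-Jain: f = 0.02810
h_f = f(L/D)V²/(2g) = 0.02810·(2210/0.0653)·3.912²/(2·9.81) = 741.8 m
Δp = ρg·h_f = 1025·9.81·741.8 = 7459 kPa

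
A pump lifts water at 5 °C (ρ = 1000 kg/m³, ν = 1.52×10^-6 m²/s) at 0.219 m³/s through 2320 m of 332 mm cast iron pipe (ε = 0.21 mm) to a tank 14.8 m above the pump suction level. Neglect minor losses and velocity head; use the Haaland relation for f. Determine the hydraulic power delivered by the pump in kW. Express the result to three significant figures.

P_hyd ≈ 121 kW

V = 4Q/(πD²) = 2.530 m/s; Re = 5.53×10^5; ε/D = 6.33×10^-4; f = 0.01831
h_f = f(L/D)V²/2g = 41.73 m
Total head H = z + h_f = 14.8 + 41.73 = 56.53 m
P_hyd = ρgQH = 1000·9.81·0.219·56.53 = 121.4 kW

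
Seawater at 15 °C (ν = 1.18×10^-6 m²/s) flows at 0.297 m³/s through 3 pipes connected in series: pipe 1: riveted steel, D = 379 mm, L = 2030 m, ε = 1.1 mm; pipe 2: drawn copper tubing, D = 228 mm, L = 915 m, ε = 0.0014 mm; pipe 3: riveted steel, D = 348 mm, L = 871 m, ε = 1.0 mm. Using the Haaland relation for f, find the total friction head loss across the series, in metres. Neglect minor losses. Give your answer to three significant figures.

H ≈ 202 m

Pipe 1: V = 2.633 m/s, Re = 8.46×10^5, ε/D = 0.00290, f = 0.02612, h_1 = f(L/D)V²/2g = 49.43 m
Pipe 2: V = 7.274 m/s, Re = 1.41×10^6, ε/D = 6.14×10^-6, f = 0.01109, h_2 = f(L/D)V²/2g = 120.0 m
Pipe 3: V = 3.123 m/s, Re = 9.21×10^5, ε/D = 0.00287, f = 0.02604, h_3 = f(L/D)V²/2g = 32.39 m
Series → Q common, losses add: H = Σh = 201.8 m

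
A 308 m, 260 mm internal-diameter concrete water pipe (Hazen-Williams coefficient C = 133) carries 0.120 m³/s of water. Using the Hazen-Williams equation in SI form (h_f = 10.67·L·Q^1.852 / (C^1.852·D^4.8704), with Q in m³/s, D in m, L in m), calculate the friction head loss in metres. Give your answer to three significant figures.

h_f ≈ 5.34 m

h_f = 10.67·308·0.120^1.852 / (133^1.852·0.260^4.8704) = 5.337 m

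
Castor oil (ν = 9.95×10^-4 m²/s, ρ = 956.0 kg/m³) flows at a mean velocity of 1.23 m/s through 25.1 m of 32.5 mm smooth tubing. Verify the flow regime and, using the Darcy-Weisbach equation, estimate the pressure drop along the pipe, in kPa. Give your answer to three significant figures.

Δp ≈ 890 kPa

Re = VD/ν = 1.23·0.03250/9.95×10^-4 = 40.2 → laminar (Re < 2300)
f = 64/Re = 1.593
h_f = f(L/D)V²/(2g) = 1.593·(25.1/0.03250)·1.23²/(2·9.81) = 94.87 m
Δp = ρg·h_f = 956.0·9.81·94.87 = 889.7 kPa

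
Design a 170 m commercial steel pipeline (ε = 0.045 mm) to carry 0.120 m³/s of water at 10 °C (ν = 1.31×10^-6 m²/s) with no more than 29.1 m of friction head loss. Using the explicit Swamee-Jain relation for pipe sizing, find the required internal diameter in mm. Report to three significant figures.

D ≈ 164 mm

Swamee-Jain (Type III): D = 0.66·[ε^1.25·(LQ²/(gh_f))^4.75 + ν·Q^9.4·(L/(gh_f))^5.2]^0.04
LQ²/(gh_f) = 0.008575; L/(gh_f) = 0.5955
Term 1 = ε^1.25·(…)^4.75 = 5.62×10^-16; Term 2 = ν·Q^9.4·(…)^5.2 = 1.95×10^-16
D = 0.66·(5.62×10^-16 + 1.95×10^-16)^0.04 = 0.1639 m = 164 mm
Check: V = 5.68 m/s, Re = 7.11×10^5, f = 0.01580, h_f = 27.0 m ≈ 29.1 m ✓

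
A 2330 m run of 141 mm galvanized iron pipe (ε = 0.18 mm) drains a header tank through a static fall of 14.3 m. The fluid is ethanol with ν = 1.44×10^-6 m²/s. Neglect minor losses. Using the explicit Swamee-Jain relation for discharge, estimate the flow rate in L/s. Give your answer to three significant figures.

Q ≈ 13.3 L/s

Swamee-Jain (Type II): Q = -0.965·√(gD⁵h_f/L)·ln[ε/(3.7D) + √(3.17ν²L/(gD³h_f))]
√(gD⁵h_f/L) = √(9.81·0.141⁵·14.3/2330) = 0.001832
ε/(3.7D) = 3.45×10^-4; √(3.17ν²L/(gD³h_f)) = 1.97×10^-4
Q = -0.965·0.001832·ln(5.424×10^-4) = 0.01329 m³/s
Check: V = 0.851 m/s, Re = 8.34×10^4, f = 0.02363, h_f = 14.4 m ≈ 14.3 m ✓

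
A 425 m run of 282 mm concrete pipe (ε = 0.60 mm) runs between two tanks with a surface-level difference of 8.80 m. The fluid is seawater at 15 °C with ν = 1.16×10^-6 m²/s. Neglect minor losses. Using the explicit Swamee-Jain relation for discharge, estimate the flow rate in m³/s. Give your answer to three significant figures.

Swamee-Jain (Type II): Q = -0.965·√(gD⁵h_f/L)·ln[ε/(3.7D) + √(3.17ν²L/(gD³h_f))]
√(gD⁵h_f/L) = √(9.81·0.282⁵·8.80/425) = 0.01903
ε/(3.7D) = 5.75×10^-4; √(3.17ν²L/(gD³h_f)) = 3.06×10^-5
Q = -0.965·0.01903·ln(6.056×10^-4) = 0.1361 m³/s
Check: V = 2.18 m/s, Re = 5.30×10^5, f = 0.02425, h_f = 8.84 m ≈ 8.80 m ✓

Q ≈ 0.136 m³/s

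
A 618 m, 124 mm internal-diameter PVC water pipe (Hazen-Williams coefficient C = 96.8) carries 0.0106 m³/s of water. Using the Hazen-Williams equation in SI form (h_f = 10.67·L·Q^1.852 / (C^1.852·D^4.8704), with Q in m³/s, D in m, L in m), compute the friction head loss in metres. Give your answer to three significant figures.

h_f = 10.67·618·0.0106^1.852 / (96.8^1.852·0.124^4.8704) = 7.936 m

h_f ≈ 7.94 m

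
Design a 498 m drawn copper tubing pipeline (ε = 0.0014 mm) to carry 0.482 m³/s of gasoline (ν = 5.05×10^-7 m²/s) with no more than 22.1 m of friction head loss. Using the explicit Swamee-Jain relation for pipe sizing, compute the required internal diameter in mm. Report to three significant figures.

Swamee-Jain (Type III): D = 0.66·[ε^1.25·(LQ²/(gh_f))^4.75 + ν·Q^9.4·(L/(gh_f))^5.2]^0.04
LQ²/(gh_f) = 0.5337; L/(gh_f) = 2.297
Term 1 = ε^1.25·(…)^4.75 = 2.44×10^-9; Term 2 = ν·Q^9.4·(…)^5.2 = 4.00×10^-8
D = 0.66·(2.44×10^-9 + 4.00×10^-8)^0.04 = 0.3347 m = 335 mm
Check: V = 5.48 m/s, Re = 3.63×10^6, f = 0.009682, h_f = 22.0 m ≈ 22.1 m ✓

D ≈ 335 mm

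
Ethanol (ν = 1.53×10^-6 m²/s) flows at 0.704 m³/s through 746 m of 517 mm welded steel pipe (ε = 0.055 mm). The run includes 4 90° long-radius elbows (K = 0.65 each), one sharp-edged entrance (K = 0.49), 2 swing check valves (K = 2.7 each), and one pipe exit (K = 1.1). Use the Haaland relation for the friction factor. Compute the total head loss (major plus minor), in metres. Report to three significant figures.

V = 4Q/(πD²) = 3.354 m/s; V²/2g = 0.5732 m
Re = 1.13×10^6, ε/D = 1.06×10^-4 → f = 0.01329 (Haaland)
Major: h_f = f(L/D)·V²/2g = 0.01329·1443·0.5732 = 11.00 m
Minor: ΣK = 9.59; h_m = ΣK·V²/2g = 5.497 m
Total H_L = 11.00 + 5.497 = 16.49 m

H_L ≈ 16.5 m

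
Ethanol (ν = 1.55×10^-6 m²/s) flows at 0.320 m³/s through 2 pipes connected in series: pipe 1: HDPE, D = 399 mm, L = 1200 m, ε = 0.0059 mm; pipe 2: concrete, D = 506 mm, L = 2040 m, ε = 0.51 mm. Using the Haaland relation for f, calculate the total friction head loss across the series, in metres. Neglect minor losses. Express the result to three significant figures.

Pipe 1: V = 2.559 m/s, Re = 6.59×10^5, ε/D = 1.48×10^-5, f = 0.01265, h_1 = f(L/D)V²/2g = 12.70 m
Pipe 2: V = 1.591 m/s, Re = 5.19×10^5, ε/D = 0.00101, f = 0.02021, h_2 = f(L/D)V²/2g = 10.52 m
Series → Q common, losses add: H = Σh = 23.22 m

H ≈ 23.2 m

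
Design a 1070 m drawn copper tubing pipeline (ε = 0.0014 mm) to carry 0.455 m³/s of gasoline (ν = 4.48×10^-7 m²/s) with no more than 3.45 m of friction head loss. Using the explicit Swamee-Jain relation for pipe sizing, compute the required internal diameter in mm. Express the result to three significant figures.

Swamee-Jain (Type III): D = 0.66·[ε^1.25·(LQ²/(gh_f))^4.75 + ν·Q^9.4·(L/(gh_f))^5.2]^0.04
LQ²/(gh_f) = 6.545; L/(gh_f) = 31.62
Term 1 = ε^1.25·(…)^4.75 = 3.62×10^-4; Term 2 = ν·Q^9.4·(…)^5.2 = 0.0172
D = 0.66·(3.62×10^-4 + 0.0172)^0.04 = 0.5615 m = 561 mm
Check: V = 1.84 m/s, Re = 2.30×10^6, f = 0.01024, h_f = 3.36 m ≈ 3.45 m ✓

D ≈ 561 mm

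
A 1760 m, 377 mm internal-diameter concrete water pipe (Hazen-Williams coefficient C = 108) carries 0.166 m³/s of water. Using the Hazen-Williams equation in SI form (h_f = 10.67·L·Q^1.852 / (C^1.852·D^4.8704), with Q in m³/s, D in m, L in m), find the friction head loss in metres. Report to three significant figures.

h_f ≈ 13.4 m

h_f = 10.67·1760·0.166^1.852 / (108^1.852·0.377^4.8704) = 13.39 m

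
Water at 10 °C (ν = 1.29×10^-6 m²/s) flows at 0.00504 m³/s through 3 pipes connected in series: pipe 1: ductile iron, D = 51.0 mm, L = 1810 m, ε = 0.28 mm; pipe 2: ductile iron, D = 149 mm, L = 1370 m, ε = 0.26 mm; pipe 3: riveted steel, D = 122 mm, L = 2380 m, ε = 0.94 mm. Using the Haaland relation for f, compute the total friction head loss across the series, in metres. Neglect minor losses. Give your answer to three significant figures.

Pipe 1: V = 2.467 m/s, Re = 9.75×10^4, ε/D = 0.00549, f = 0.03213, h_1 = f(L/D)V²/2g = 353.8 m
Pipe 2: V = 0.2890 m/s, Re = 3.34×10^4, ε/D = 0.00174, f = 0.02690, h_2 = f(L/D)V²/2g = 1.053 m
Pipe 3: V = 0.4311 m/s, Re = 4.08×10^4, ε/D = 0.00770, f = 0.03640, h_3 = f(L/D)V²/2g = 6.728 m
Series → Q common, losses add: H = Σh = 361.6 m

H ≈ 362 m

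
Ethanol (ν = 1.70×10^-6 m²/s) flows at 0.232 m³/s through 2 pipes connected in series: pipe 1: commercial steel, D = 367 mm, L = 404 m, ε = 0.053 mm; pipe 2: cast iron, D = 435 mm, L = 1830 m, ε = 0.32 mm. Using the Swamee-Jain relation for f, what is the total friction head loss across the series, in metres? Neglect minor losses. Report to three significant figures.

Pipe 1: V = 2.193 m/s, Re = 4.73×10^5, ε/D = 1.44×10^-4, f = 0.01504, h_1 = f(L/D)V²/2g = 4.060 m
Pipe 2: V = 1.561 m/s, Re = 3.99×10^5, ε/D = 7.36×10^-4, f = 0.01929, h_2 = f(L/D)V²/2g = 10.08 m
Series → Q common, losses add: H = Σh = 14.14 m

H ≈ 14.1 m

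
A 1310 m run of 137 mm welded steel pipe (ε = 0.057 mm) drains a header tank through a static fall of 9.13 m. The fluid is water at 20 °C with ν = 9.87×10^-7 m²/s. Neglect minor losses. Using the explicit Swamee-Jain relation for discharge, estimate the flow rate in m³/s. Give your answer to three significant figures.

Q ≈ 0.0146 m³/s

Swamee-Jain (Type II): Q = -0.965·√(gD⁵h_f/L)·ln[ε/(3.7D) + √(3.17ν²L/(gD³h_f))]
√(gD⁵h_f/L) = √(9.81·0.137⁵·9.13/1310) = 0.001817
ε/(3.7D) = 1.12×10^-4; √(3.17ν²L/(gD³h_f)) = 1.33×10^-4
Q = -0.965·0.001817·ln(2.450×10^-4) = 0.01457 m³/s
Check: V = 0.989 m/s, Re = 1.37×10^5, f = 0.01925, h_f = 9.17 m ≈ 9.13 m ✓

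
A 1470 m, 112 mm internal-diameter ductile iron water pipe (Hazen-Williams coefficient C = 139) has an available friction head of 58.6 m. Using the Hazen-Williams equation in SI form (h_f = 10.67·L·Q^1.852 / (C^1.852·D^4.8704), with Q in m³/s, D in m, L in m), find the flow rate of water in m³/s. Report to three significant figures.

Q ≈ 0.0215 m³/s

Rearranging: Q = [h_f·C^1.852·D^4.8704 / (10.67·L)]^(1/1.852)
Q = [58.6·139^1.852·0.112^4.8704 / (10.67·1470)]^0.540 = 0.02147 m³/s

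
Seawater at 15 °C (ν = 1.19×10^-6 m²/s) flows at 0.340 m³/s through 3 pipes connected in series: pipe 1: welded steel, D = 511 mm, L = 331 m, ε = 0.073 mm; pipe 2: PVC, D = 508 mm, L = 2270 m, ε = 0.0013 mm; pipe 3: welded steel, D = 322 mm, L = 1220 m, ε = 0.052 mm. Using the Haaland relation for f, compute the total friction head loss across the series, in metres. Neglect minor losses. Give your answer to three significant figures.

H ≈ 56.5 m

Pipe 1: V = 1.658 m/s, Re = 7.12×10^5, ε/D = 1.43×10^-4, f = 0.01427, h_1 = f(L/D)V²/2g = 1.294 m
Pipe 2: V = 1.677 m/s, Re = 7.16×10^5, ε/D = 2.56×10^-6, f = 0.01230, h_2 = f(L/D)V²/2g = 7.882 m
Pipe 3: V = 4.175 m/s, Re = 1.13×10^6, ε/D = 1.61×10^-4, f = 0.01405, h_3 = f(L/D)V²/2g = 47.30 m
Series → Q common, losses add: H = Σh = 56.48 m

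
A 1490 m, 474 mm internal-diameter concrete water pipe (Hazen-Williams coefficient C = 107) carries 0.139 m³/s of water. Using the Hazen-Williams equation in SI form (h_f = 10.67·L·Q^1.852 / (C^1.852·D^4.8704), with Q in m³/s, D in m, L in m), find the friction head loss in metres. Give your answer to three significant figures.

h_f = 10.67·1490·0.139^1.852 / (107^1.852·0.474^4.8704) = 2.722 m

h_f ≈ 2.72 m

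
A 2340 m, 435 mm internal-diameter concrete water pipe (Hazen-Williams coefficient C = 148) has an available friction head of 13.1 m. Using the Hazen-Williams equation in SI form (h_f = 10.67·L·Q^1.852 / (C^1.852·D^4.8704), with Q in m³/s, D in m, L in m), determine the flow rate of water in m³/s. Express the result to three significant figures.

Rearranging: Q = [h_f·C^1.852·D^4.8704 / (10.67·L)]^(1/1.852)
Q = [13.1·148^1.852·0.435^4.8704 / (10.67·2340)]^0.540 = 0.2808 m³/s

Q ≈ 0.281 m³/s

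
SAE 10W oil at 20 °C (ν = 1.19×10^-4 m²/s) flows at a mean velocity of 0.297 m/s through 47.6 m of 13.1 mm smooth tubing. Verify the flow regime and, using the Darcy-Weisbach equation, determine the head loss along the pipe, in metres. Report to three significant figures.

Re = VD/ν = 0.297·0.01310/1.19×10^-4 = 32.7 → laminar (Re < 2300)
f = 64/Re = 1.957
h_f = f(L/D)V²/(2g) = 1.957·(47.6/0.01310)·0.297²/(2·9.81) = 31.98 m

h_f ≈ 32.0 m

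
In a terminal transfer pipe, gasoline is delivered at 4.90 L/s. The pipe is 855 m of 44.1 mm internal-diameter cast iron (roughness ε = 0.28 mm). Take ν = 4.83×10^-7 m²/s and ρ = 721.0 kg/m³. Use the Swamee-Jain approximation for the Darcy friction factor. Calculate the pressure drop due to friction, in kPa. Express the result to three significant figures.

Δp ≈ 2380 kPa

V = 4Q/(πD²) = 4·0.00490/(π·0.0441²) = 3.208 m/s
Re = VD/ν = 3.208·0.0441/4.83×10^-7 = 2.93×10^5 → turbulent
ε/D = 0.28/44.1 = 0.00635
Swamee-Jain: f = 0.03310
h_f = f(L/D)V²/(2g) = 0.03310·(855/0.0441)·3.208²/(2·9.81) = 336.6 m
Δp = ρg·h_f = 721.0·9.81·336.6 = 2381 kPa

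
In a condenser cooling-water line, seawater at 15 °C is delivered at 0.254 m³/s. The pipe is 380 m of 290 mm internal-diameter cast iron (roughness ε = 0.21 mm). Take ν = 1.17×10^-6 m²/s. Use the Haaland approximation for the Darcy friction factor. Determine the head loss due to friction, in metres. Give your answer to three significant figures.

h_f ≈ 18.3 m

V = 4Q/(πD²) = 4·0.254/(π·0.290²) = 3.845 m/s
Re = VD/ν = 3.845·0.290/1.17×10^-6 = 9.53×10^5 → turbulent
ε/D = 0.21/290 = 7.24×10^-4
Haaland: f = 0.01857
h_f = f(L/D)V²/(2g) = 0.01857·(380/0.290)·3.845²/(2·9.81) = 18.34 m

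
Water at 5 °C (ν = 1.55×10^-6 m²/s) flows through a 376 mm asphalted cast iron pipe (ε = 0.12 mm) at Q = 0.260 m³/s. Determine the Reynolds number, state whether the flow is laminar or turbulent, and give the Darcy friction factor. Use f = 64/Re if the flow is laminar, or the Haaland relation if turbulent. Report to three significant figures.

V = 4Q/(πD²) = 2.342 m/s
Re = VD/ν = 2.342·0.376/1.55×10^-6 = 5.68×10^5
Re > 4000 → turbulent; ε/D = 3.19×10^-4
Haaland: f = 0.01618

Re ≈ 5.68×10^5; turbulent; f ≈ 0.0162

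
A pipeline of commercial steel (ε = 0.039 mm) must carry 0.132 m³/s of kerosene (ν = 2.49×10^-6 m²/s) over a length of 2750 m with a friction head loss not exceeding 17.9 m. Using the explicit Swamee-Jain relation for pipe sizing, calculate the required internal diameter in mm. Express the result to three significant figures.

D ≈ 329 mm

Swamee-Jain (Type III): D = 0.66·[ε^1.25·(LQ²/(gh_f))^4.75 + ν·Q^9.4·(L/(gh_f))^5.2]^0.04
LQ²/(gh_f) = 0.2729; L/(gh_f) = 15.66
Term 1 = ε^1.25·(…)^4.75 = 6.45×10^-9; Term 2 = ν·Q^9.4·(…)^5.2 = 2.20×10^-8
D = 0.66·(6.45×10^-9 + 2.20×10^-8)^0.04 = 0.3294 m = 329 mm
Check: V = 1.55 m/s, Re = 2.05×10^5, f = 0.01647, h_f = 16.8 m ≈ 17.9 m ✓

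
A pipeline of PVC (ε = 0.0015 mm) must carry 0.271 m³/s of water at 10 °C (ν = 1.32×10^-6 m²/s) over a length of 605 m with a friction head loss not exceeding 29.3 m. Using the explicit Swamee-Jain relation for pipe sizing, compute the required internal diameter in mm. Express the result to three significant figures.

Swamee-Jain (Type III): D = 0.66·[ε^1.25·(LQ²/(gh_f))^4.75 + ν·Q^9.4·(L/(gh_f))^5.2]^0.04
LQ²/(gh_f) = 0.1546; L/(gh_f) = 2.105
Term 1 = ε^1.25·(…)^4.75 = 7.39×10^-12; Term 2 = ν·Q^9.4·(…)^5.2 = 2.96×10^-10
D = 0.66·(7.39×10^-12 + 2.96×10^-10)^0.04 = 0.2747 m = 275 mm
Check: V = 4.57 m/s, Re = 9.52×10^5, f = 0.01184, h_f = 27.8 m ≈ 29.3 m ✓

D ≈ 275 mm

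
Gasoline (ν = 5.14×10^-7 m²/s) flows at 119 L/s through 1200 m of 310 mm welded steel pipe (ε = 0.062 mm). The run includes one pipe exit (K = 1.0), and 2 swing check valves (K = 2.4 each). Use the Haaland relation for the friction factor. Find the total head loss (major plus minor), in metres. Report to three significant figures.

V = 4Q/(πD²) = 1.577 m/s; V²/2g = 0.1267 m
Re = 9.51×10^5, ε/D = 2.00×10^-4 → f = 0.01464 (Haaland)
Major: h_f = f(L/D)·V²/2g = 0.01464·3871·0.1267 = 7.179 m
Minor: ΣK = 5.80; h_m = ΣK·V²/2g = 0.7348 m
Total H_L = 7.179 + 0.7348 = 7.914 m

H_L ≈ 7.91 m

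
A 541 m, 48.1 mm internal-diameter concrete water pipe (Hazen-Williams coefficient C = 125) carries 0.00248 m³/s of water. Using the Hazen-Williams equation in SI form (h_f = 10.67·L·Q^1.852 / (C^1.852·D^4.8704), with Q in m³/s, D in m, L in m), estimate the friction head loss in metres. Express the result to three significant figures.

h_f = 10.67·541·0.00248^1.852 / (125^1.852·0.0481^4.8704) = 29.57 m

h_f ≈ 29.6 m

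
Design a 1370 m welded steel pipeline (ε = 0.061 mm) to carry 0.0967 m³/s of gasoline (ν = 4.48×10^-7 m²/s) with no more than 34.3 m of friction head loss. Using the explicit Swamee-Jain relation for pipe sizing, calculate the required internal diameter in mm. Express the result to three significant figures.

Swamee-Jain (Type III): D = 0.66·[ε^1.25·(LQ²/(gh_f))^4.75 + ν·Q^9.4·(L/(gh_f))^5.2]^0.04
LQ²/(gh_f) = 0.03807; L/(gh_f) = 4.072
Term 1 = ε^1.25·(…)^4.75 = 9.76×10^-13; Term 2 = ν·Q^9.4·(…)^5.2 = 1.93×10^-13
D = 0.66·(9.76×10^-13 + 1.93×10^-13)^0.04 = 0.2199 m = 220 mm
Check: V = 2.55 m/s, Re = 1.25×10^6, f = 0.01541, h_f = 31.7 m ≈ 34.3 m ✓

D ≈ 220 mm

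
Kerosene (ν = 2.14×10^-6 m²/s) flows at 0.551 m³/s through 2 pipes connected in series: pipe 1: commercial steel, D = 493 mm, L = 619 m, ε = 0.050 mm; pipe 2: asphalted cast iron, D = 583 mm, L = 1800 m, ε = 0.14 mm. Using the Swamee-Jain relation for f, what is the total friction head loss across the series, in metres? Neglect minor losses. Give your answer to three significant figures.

H ≈ 18.0 m

Pipe 1: V = 2.886 m/s, Re = 6.65×10^5, ε/D = 1.01×10^-4, f = 0.01405, h_1 = f(L/D)V²/2g = 7.489 m
Pipe 2: V = 2.064 m/s, Re = 5.62×10^5, ε/D = 2.40×10^-4, f = 0.01573, h_2 = f(L/D)V²/2g = 10.55 m
Series → Q common, losses add: H = Σh = 18.04 m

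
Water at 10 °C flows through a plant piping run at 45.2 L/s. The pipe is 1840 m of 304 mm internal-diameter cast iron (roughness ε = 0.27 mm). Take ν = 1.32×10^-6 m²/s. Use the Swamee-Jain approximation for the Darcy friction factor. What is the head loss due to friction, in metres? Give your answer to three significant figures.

V = 4Q/(πD²) = 4·0.0452/(π·0.304²) = 0.6227 m/s
Re = VD/ν = 0.6227·0.304/1.32×10^-6 = 1.43×10^5 → turbulent
ε/D = 0.27/304 = 8.88×10^-4
Swamee-Jain: f = 0.02125
h_f = f(L/D)V²/(2g) = 0.02125·(1840/0.304)·0.6227²/(2·9.81) = 2.542 m

h_f ≈ 2.54 m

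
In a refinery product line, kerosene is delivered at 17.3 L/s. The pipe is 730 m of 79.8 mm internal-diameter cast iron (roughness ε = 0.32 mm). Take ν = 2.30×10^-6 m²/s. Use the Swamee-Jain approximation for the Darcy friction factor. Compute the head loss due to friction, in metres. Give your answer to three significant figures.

h_f ≈ 165 m

V = 4Q/(πD²) = 4·0.0173/(π·0.0798²) = 3.459 m/s
Re = VD/ν = 3.459·0.0798/2.30×10^-6 = 1.20×10^5 → turbulent
ε/D = 0.32/79.8 = 0.00401
Swamee-Jain: f = 0.02958
h_f = f(L/D)V²/(2g) = 0.02958·(730/0.0798)·3.459²/(2·9.81) = 165.0 m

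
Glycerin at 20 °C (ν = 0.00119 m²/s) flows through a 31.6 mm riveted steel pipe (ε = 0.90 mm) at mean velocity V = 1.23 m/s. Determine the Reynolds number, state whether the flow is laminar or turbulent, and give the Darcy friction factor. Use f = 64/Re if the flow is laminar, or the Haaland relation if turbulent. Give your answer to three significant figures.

Re ≈ 32.7; laminar; f = 64/Re ≈ 1.96

Re = VD/ν = 1.230·0.0316/0.00119 = 32.7
Re < 2300 → laminar → f = 64/Re = 1.959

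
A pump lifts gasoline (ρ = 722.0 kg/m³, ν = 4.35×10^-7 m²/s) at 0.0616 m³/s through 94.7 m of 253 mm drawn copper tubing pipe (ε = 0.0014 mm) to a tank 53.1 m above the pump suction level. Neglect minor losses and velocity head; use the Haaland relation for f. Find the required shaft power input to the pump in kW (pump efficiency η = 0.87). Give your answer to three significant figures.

P_shaft ≈ 26.8 kW

V = 4Q/(πD²) = 1.225 m/s; Re = 7.13×10^5; ε/D = 5.53×10^-6; f = 0.01235
h_f = f(L/D)V²/2g = 0.3538 m
Total head H = z + h_f = 53.1 + 0.3538 = 53.45 m
P_hyd = ρgQH = 722.0·9.81·0.0616·53.45 = 23.32 kW
P_shaft = P_hyd/η = 23.32/0.87 = 26.81 kW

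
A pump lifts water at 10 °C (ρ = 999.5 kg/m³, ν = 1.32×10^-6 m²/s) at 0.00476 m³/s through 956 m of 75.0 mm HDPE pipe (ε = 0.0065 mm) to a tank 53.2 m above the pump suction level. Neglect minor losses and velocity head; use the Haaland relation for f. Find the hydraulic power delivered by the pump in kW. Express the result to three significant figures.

P_hyd ≈ 3.19 kW

V = 4Q/(πD²) = 1.077 m/s; Re = 6.12×10^4; ε/D = 8.67×10^-5; f = 0.02008
h_f = f(L/D)V²/2g = 15.14 m
Total head H = z + h_f = 53.2 + 15.14 = 68.34 m
P_hyd = ρgQH = 999.5·9.81·0.00476·68.34 = 3.190 kW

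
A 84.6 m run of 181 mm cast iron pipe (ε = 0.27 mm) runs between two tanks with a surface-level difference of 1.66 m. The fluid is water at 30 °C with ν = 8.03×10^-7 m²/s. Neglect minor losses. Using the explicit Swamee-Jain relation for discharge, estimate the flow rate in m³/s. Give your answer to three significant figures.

Swamee-Jain (Type II): Q = -0.965·√(gD⁵h_f/L)·ln[ε/(3.7D) + √(3.17ν²L/(gD³h_f))]
√(gD⁵h_f/L) = √(9.81·0.181⁵·1.66/84.6) = 0.006115
ε/(3.7D) = 4.03×10^-4; √(3.17ν²L/(gD³h_f)) = 4.23×10^-5
Q = -0.965·0.006115·ln(4.455×10^-4) = 0.04553 m³/s
Check: V = 1.77 m/s, Re = 3.99×10^5, f = 0.02239, h_f = 1.67 m ≈ 1.66 m ✓

Q ≈ 0.0455 m³/s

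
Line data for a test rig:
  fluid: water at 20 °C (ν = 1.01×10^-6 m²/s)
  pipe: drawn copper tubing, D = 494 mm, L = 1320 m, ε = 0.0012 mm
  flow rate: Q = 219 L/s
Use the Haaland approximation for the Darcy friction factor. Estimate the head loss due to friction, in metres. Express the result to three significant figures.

h_f ≈ 2.28 m

V = 4Q/(πD²) = 4·0.219/(π·0.494²) = 1.143 m/s
Re = VD/ν = 1.143·0.494/1.01×10^-6 = 5.59×10^5 → turbulent
ε/D = 0.0012/494 = 2.43×10^-6
Haaland: f = 0.01284
h_f = f(L/D)V²/(2g) = 0.01284·(1320/0.494)·1.143²/(2·9.81) = 2.282 m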